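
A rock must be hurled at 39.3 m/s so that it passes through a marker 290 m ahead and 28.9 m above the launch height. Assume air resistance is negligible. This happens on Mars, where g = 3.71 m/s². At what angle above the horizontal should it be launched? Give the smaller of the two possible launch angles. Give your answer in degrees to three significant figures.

Trajectory: y = x tanθ − g x² (1 + tan²θ)/(2v₀²). With x = 290, y = 28.9, v₀ = 39.3, g = 3.71:
101.0 tan²θ − 290 tanθ + (129.9) = 0.
tanθ = [290 ± √(290² − 4 × 101.0 × (129.9))] / (2 × 101.0) = (290 ± 177.8) / 202.0, giving tanθ = 0.5554 or 2.316.
θ = 29.05° or 66.64°; the smaller is 29.05°.

29.0°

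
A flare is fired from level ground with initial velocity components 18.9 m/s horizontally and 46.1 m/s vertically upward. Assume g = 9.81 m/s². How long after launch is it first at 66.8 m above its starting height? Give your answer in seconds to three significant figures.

Height y(t) = 46.10 t − 4.905 t² = 66.8 gives 4.905 t² − 46.10 t + 66.8 = 0.
Quadratic formula: t = (46.10 ± √814.59) / 9.81 = (46.10 ± 28.54) / 9.81 → t = 1.790 s or 7.609 s.
The first (ascending) time is 1.790 s.

1.79 s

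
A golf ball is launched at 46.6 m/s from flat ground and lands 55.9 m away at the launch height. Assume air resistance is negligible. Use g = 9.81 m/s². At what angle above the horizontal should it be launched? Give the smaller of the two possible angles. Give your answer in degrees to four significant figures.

7.314°

From R = (v₀²/g) sin 2θ: sin 2θ = 9.81 × 55.9 / 2171.6 = 0.2525.
2θ = 14.63° or 180° − 14.63° = 165.4°, so θ = 7.314° or 82.69°.
The smaller angle is 7.314°.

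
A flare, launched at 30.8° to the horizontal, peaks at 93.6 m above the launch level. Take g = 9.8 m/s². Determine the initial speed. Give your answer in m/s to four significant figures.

At the peak v_y = 0, so v_y0 = √(2gH) = √(2 × 9.80 × 93.6) = 42.83 m/s.
v_y0 = v₀ sin θ ⇒ v₀ = 42.83 / sin 30.8° = 83.65 m/s.

83.65 m/s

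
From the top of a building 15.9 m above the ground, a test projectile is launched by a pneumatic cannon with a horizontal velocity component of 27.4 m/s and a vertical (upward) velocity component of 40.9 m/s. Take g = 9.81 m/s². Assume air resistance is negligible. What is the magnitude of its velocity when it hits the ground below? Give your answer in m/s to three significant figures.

The projectile lands when y = 15.9 + (40.90) t − ½·9.81·t² = 0. Positive root: t = (40.90 + √(40.90² + 2·9.81·15.9)) / 9.81 = (40.90 + 44.55) / 9.81 = 8.711 s.
Vertical velocity at impact: v_y = v_y0 − g t = 40.90 − 9.81 × 8.711 = −44.55 m/s.
Speed: |v| = √(vₓ² + v_y²) = √(27.40² + 44.55²) = 52.30 m/s.

52.3 m/s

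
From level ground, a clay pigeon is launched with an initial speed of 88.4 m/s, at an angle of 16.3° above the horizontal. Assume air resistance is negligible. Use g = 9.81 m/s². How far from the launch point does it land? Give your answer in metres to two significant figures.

Horizontal component vₓ = 88.40 cos 16.3° = 84.85 m/s; vertical v_y0 = 88.40 sin 16.3° = 24.81 m/s.
Flight time T = 2 v_y0 / g = 5.058 s.
Horizontal distance R = vₓ T = 84.85 × 5.058 = 429.2 m.

430 m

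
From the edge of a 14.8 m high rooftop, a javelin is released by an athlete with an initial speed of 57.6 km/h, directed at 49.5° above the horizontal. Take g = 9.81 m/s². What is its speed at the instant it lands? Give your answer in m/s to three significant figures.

23.4 m/s

Convert: 57.6 km/h = 57.6/3.6 = 16.00 m/s.
vₓ = 16.00 cos 49.5° = 10.39 m/s; v_y0 = 16.00 sin 49.5° = 12.17 m/s.
With up positive and y = 0 at the ground: y(t) = 14.8 + (12.17) t − 4.905 t². Setting y = 0 and taking the positive root: t = [12.17 + √(12.17² + 2·9.81·14.8)] / 9.81 = (12.17 + 20.94) / 9.81 = 3.375 s.
Vertical velocity at impact: v_y = v_y0 − g t = 12.17 − 9.81 × 3.375 = −20.94 m/s.
Speed: |v| = √(vₓ² + v_y²) = √(10.39² + 20.94²) = 23.37 m/s.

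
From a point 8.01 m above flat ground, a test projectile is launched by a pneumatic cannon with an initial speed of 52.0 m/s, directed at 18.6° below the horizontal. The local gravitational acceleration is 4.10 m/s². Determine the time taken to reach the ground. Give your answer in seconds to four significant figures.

0.4571 s

Resolve: vₓ = 52.00 cos 18.6° = 49.28 m/s and v_y0 = −16.59 m/s (downward).
Vertical motion (up positive, ground at y = 0): 2.050 t² − (−16.59) t − 8.01 = 0, so t = (−16.59 + √(16.59² + 2·4.10·8.01)) / 4.10 = (−16.59 + 18.46) / 4.10 = 0.4571 s.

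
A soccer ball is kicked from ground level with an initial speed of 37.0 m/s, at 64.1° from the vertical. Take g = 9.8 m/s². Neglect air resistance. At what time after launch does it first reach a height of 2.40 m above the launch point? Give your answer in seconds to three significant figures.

Horizontal component vₓ = 37.00 sin 64.1° = 33.28 m/s; vertical v_y0 = 37.00 cos 64.1° = 16.16 m/s.
Height y(t) = 16.16 t − 4.900 t² = 2.40 gives 4.900 t² − 16.16 t + 2.40 = 0.
Quadratic formula: t = (16.16 ± √214.16) / 9.80 = (16.16 ± 14.63) / 9.80 → t = 0.1559 s or 3.142 s.
The first (ascending) time is 0.1559 s.

0.156 s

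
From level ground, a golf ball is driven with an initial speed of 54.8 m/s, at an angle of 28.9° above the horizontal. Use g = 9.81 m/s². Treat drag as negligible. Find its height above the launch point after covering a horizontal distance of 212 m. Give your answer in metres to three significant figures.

21.3 m

Resolve: vₓ = 54.80 cos 28.9° = 47.98 m/s and v_y0 = 54.80 sin 28.9° = 26.48 m/s.
x = vₓ t ⇒ t = 212/47.98 = 4.419 s.
Height: y = v_y0 t − ½ g t² = 26.48 × 4.419 − 4.905 × 4.419² = 117.0 − 95.78 = 21.25 m.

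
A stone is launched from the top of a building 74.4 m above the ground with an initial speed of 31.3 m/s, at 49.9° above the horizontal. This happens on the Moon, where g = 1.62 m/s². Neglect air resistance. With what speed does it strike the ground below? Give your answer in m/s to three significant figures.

Resolve: vₓ = 31.30 cos 49.9° = 20.16 m/s and v_y0 = 31.30 sin 49.9° = 23.94 m/s.
The projectile lands when y = 74.4 + (23.94) t − ½·1.62·t² = 0. Positive root: t = (23.94 + √(23.94² + 2·1.62·74.4)) / 1.62 = (23.94 + 28.54) / 1.62 = 32.39 s.
Vertical velocity at impact: v_y = v_y0 − g t = 23.94 − 1.62 × 32.39 = −28.54 m/s.
Speed: |v| = √(vₓ² + v_y²) = √(20.16² + 28.54²) = 34.94 m/s.

34.9 m/s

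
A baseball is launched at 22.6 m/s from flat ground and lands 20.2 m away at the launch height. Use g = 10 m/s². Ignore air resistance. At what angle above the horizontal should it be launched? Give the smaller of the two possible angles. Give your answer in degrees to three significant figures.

11.6°

Level-ground range R = v₀² sin(2θ)/g ⇒ sin(2θ) = gR/v₀² = 10.0 × 20.2 / 22.6² = 0.3955.
2θ = 23.30° or 180° − 23.30° = 156.7°, so θ = 11.65° or 78.35°.
The smaller angle is 11.65°.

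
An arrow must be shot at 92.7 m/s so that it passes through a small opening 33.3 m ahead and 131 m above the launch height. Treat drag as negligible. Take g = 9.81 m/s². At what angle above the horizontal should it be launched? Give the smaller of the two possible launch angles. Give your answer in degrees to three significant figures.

76.9°

Trajectory: y = x tanθ − g x² (1 + tan²θ)/(2v₀²). With x = 33.3, y = 131, v₀ = 92.7, g = 9.81:
0.6329 tan²θ − 33.3 tanθ + (131.6) = 0.
tanθ = [33.3 ± √(33.3² − 4 × 0.6329 × (131.6))] / (2 × 0.6329) = (33.3 ± 27.85) / 1.266, giving tanθ = 4.305 or 48.31.
θ = 76.92° or 88.81°; the smaller is 76.92°.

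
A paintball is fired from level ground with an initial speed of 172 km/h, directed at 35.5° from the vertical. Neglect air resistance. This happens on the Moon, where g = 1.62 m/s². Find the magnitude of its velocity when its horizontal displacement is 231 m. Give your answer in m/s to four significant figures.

37.62 m/s

Convert: 172 km/h = 172/3.6 = 47.78 m/s.
Components: vₓ = 47.78 sin 35.5° = 27.74 m/s, v_y0 = 47.78 cos 35.5° = 38.90 m/s.
At x = 231 m, t = x/vₓ = 231/27.74 = 8.326 s.
Vertical velocity there: v_y = v_y0 − g t = 38.90 − 1.62 × 8.326 = 25.41 m/s.
Speed: √(vₓ² + v_y²) = √(27.74² + 25.41²) = 37.62 m/s.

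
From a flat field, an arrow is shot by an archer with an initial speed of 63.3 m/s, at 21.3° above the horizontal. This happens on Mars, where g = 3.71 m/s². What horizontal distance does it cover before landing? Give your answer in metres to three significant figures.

731 m

vₓ = 63.30 cos 21.3° = 58.98 m/s; v_y0 = 63.30 sin 21.3° = 22.99 m/s.
Flight time T = 2 v_y0 / g = 12.40 s.
Range: R = vₓ T = 58.98 × 12.40 = 731.0 m.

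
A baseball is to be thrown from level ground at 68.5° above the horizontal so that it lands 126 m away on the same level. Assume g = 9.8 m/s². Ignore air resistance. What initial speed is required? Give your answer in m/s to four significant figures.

On level ground R = v₀² sin 2θ / g ⇒ v₀ = √(gR / sin 2θ).
v₀ = √(9.80 × 126 / sin 137.0°) = √(1235 / 0.6820) = √1810.6 = 42.55 m/s.

42.55 m/s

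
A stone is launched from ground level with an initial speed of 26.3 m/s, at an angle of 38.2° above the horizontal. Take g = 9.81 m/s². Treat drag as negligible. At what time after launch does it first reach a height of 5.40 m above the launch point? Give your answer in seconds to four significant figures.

vₓ = 26.30 cos 38.2° = 20.67 m/s; v_y0 = 26.30 sin 38.2° = 16.26 m/s.
Require v_y0 t − ½ g t² = 5.40, i.e. 4.905 t² − 16.26 t + 5.40 = 0.
Quadratic formula: t = (16.26 ± √158.57) / 9.81 = (16.26 ± 12.59) / 9.81 → t = 0.3743 s or 2.942 s.
The first (ascending) time is 0.3743 s.

0.3743 s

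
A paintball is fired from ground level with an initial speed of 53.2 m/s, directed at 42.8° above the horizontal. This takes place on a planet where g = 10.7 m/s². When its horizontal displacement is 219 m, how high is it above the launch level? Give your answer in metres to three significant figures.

Resolve: vₓ = 53.20 cos 42.8° = 39.03 m/s and v_y0 = 53.20 sin 42.8° = 36.15 m/s.
x = vₓ t ⇒ t = 219/39.03 = 5.610 s.
Height: y = v_y0 t − ½ g t² = 36.15 × 5.610 − 5.350 × 5.610² = 202.8 − 168.4 = 34.39 m.

34.4 m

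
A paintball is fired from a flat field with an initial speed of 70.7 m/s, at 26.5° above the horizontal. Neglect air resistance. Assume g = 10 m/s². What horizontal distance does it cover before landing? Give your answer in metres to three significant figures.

vₓ = 70.70 cos 26.5° = 63.27 m/s; v_y0 = 70.70 sin 26.5° = 31.55 m/s.
Time aloft: T = 2 v_y0 / g = 2 × 31.55 / 10.0 = 6.309 s.
Range: R = vₓ T = 63.27 × 6.309 = 399.2 m.

399 m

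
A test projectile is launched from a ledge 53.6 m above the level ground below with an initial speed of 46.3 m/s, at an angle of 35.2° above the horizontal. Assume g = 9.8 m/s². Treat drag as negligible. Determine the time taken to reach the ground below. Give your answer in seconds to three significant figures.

Horizontal component vₓ = 46.30 cos 35.2° = 37.83 m/s; vertical v_y0 = 46.30 sin 35.2° = 26.69 m/s.
The projectile lands when y = 53.6 + (26.69) t − ½·9.80·t² = 0. Positive root: t = (26.69 + √(26.69² + 2·9.80·53.6)) / 9.80 = (26.69 + 41.99) / 9.80 = 7.008 s.

7.01 s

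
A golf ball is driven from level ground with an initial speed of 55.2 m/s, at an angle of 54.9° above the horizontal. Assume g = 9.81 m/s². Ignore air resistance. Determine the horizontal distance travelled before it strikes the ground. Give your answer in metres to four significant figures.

292.2 m

vₓ = 55.20 cos 54.9° = 31.74 m/s; v_y0 = 55.20 sin 54.9° = 45.16 m/s.
Time aloft: T = 2 v_y0 / g = 2 × 45.16 / 9.81 = 9.207 s.
Horizontal distance R = vₓ T = 31.74 × 9.207 = 292.2 m.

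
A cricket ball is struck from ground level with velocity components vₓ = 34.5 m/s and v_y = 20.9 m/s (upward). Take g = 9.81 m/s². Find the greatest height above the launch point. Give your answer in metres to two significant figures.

At the apex v_y = 0, so H = v_y0²/(2g) = 20.90²/19.62 = 22.26 m.

22 m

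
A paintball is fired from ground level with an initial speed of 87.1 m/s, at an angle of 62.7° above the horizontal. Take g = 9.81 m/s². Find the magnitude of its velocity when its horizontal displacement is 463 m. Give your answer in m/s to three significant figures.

Horizontal component vₓ = 87.10 cos 62.7° = 39.95 m/s; vertical v_y0 = 87.10 sin 62.7° = 77.40 m/s.
x = vₓ t ⇒ t = 463/39.95 = 11.59 s.
Vertical velocity there: v_y = v_y0 − g t = 77.40 − 9.81 × 11.59 = −36.30 m/s.
Speed: √(vₓ² + v_y²) = √(39.95² + 36.30²) = 53.98 m/s.

54.0 m/s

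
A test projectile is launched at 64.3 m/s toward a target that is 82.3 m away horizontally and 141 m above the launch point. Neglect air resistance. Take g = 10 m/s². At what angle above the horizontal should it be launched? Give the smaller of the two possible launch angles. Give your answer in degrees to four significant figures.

Trajectory: y = x tanθ − g x² (1 + tan²θ)/(2v₀²). With x = 82.3, y = 141, v₀ = 64.3, g = 10.0:
8.191 tan²θ − 82.3 tanθ + (149.2) = 0.
tanθ = [82.3 ± √(82.3² − 4 × 8.191 × (149.2))] / (2 × 8.191) = (82.3 ± 43.42) / 16.38, giving tanθ = 2.373 or 7.674.
θ = 67.15° or 82.58°; the smaller is 67.15°.

67.15°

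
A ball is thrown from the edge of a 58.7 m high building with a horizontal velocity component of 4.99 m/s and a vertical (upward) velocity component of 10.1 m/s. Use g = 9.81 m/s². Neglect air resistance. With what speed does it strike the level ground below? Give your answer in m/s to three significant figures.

35.8 m/s

The projectile lands when y = 58.7 + (10.10) t − ½·9.81·t² = 0. Positive root: t = (10.10 + √(10.10² + 2·9.81·58.7)) / 9.81 = (10.10 + 35.41) / 9.81 = 4.639 s.
Vertical velocity at impact: v_y = v_y0 − g t = 10.10 − 9.81 × 4.639 = −35.41 m/s.
Speed: |v| = √(vₓ² + v_y²) = √(4.990² + 35.41²) = 35.76 m/s.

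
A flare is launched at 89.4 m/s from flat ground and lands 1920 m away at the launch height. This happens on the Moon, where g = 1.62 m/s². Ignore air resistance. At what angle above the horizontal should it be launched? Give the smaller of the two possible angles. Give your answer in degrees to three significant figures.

11.5°

From R = (v₀²/g) sin 2θ: sin 2θ = 1.62 × 1920 / 7992.4 = 0.3892.
2θ = 22.90° or 180° − 22.90° = 157.1°, so θ = 11.45° or 78.55°.
The smaller angle is 11.45°.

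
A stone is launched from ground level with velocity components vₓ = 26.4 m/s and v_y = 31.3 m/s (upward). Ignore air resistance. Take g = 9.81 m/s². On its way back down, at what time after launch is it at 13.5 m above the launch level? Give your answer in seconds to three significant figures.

5.92 s

Height y(t) = 31.30 t − 4.905 t² = 13.5 gives 4.905 t² − 31.30 t + 13.5 = 0.
Quadratic formula: t = (31.30 ± √714.82) / 9.81 = (31.30 ± 26.74) / 9.81 → t = 0.4652 s or 5.916 s.
The descending-branch root is 5.916 s.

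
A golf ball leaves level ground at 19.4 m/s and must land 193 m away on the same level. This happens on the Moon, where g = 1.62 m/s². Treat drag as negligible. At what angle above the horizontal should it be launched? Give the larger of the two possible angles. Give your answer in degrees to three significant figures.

R = v₀² sin 2θ / g gives sin 2θ = gR/v₀² = 1.62·193/19.4² = 0.8307.
2θ = 56.18° or 180° − 56.18° = 123.8°, so θ = 28.09° or 61.91°.
The larger angle is 61.91°.

61.9°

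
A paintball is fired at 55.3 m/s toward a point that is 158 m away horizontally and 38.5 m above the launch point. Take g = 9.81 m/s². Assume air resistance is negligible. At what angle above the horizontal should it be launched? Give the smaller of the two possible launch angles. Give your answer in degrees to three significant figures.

Trajectory: y = x tanθ − g x² (1 + tan²θ)/(2v₀²). With x = 158, y = 38.5, v₀ = 55.3, g = 9.81:
40.04 tan²θ − 158 tanθ + (78.54) = 0.
tanθ = [158 ± √(158² − 4 × 40.04 × (78.54))] / (2 × 40.04) = (158 ± 111.3) / 80.08, giving tanθ = 0.5833 or 3.363.
θ = 30.26° or 73.44°; the smaller is 30.26°.

30.3°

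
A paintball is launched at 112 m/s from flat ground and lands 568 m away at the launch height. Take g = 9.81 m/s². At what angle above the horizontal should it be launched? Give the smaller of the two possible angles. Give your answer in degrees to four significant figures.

R = v₀² sin 2θ / g gives sin 2θ = gR/v₀² = 9.81·568/112² = 0.4442.
2θ = 26.37° or 180° − 26.37° = 153.6°, so θ = 13.19° or 76.81°.
The smaller angle is 13.19°.

13.19°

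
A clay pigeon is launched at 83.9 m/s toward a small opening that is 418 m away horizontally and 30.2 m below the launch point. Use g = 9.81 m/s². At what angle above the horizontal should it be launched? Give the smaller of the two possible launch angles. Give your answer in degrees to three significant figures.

13.2°

Trajectory: y = x tanθ − g x² (1 + tan²θ)/(2v₀²). With x = 418, y = −30.2, v₀ = 83.9, g = 9.81:
121.7 tan²θ − 418 tanθ + (91.55) = 0.
tanθ = [418 ± √(418² − 4 × 121.7 × (91.55))] / (2 × 121.7) = (418 ± 360.7) / 243.5, giving tanθ = 0.2351 or 3.198.
θ = 13.23° or 72.64°; the smaller is 13.23°.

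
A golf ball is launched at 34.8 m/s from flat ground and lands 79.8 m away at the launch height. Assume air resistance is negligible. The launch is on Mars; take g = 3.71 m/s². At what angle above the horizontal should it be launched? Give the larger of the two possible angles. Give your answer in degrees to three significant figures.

Level-ground range R = v₀² sin(2θ)/g ⇒ sin(2θ) = gR/v₀² = 3.71 × 79.8 / 34.8² = 0.2445.
2θ = 14.15° or 180° − 14.15° = 165.8°, so θ = 7.075° or 82.92°.
The larger angle is 82.92°.

82.9°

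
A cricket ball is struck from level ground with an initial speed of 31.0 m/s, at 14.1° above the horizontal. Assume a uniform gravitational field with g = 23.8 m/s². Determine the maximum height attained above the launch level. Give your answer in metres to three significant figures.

1.20 m

Horizontal component vₓ = 31.00 cos 14.1° = 30.07 m/s; vertical v_y0 = 31.00 sin 14.1° = 7.552 m/s.
Maximum height: H = v_y0² / (2g) = 7.552² / (2 × 23.8) = 1.198 m.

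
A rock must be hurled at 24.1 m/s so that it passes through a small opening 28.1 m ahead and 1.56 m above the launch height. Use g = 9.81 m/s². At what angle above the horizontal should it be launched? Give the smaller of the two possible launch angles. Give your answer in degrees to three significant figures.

17.6°

Trajectory: y = x tanθ − g x² (1 + tan²θ)/(2v₀²). With x = 28.1, y = 1.56, v₀ = 24.1, g = 9.81:
6.668 tan²θ − 28.1 tanθ + (8.228) = 0.
tanθ = [28.1 ± √(28.1² − 4 × 6.668 × (8.228))] / (2 × 6.668) = (28.1 ± 23.88) / 13.34, giving tanθ = 0.3166 or 3.897.
θ = 17.57° or 75.61°; the smaller is 17.57°.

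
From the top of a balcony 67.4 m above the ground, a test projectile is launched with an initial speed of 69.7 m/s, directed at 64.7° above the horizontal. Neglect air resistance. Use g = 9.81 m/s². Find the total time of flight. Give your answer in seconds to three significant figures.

vₓ = 69.70 cos 64.7° = 29.79 m/s; v_y0 = 69.70 sin 64.7° = 63.01 m/s.
With up positive and y = 0 at the ground: y(t) = 67.4 + (63.01) t − 4.905 t². Setting y = 0 and taking the positive root: t = [63.01 + √(63.01² + 2·9.81·67.4)] / 9.81 = (63.01 + 72.75) / 9.81 = 13.84 s.

13.8 s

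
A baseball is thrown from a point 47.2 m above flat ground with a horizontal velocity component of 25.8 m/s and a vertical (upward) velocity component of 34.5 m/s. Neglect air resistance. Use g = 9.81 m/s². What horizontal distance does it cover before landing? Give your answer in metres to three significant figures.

With up positive and y = 0 at the ground: y(t) = 47.2 + (34.50) t − 4.905 t². Setting y = 0 and taking the positive root: t = [34.50 + √(34.50² + 2·9.81·47.2)] / 9.81 = (34.50 + 46.00) / 9.81 = 8.206 s.
Horizontal distance: R = vₓ t = 25.80 × 8.206 = 211.7 m.

212 m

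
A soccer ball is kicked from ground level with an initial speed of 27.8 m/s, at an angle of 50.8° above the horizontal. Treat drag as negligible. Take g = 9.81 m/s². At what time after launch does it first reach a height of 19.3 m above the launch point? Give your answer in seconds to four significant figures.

vₓ = 27.80 cos 50.8° = 17.57 m/s; v_y0 = 27.80 sin 50.8° = 21.54 m/s.
Set y = v_y0 t − ½ g t² = 19.3: 4.905 t² − 21.54 t + 19.3 = 0.
Quadratic formula: t = (21.54 ± √85.455) / 9.81 = (21.54 ± 9.244) / 9.81 → t = 1.254 s or 3.138 s.
The first (ascending) time is 1.254 s.

1.254 s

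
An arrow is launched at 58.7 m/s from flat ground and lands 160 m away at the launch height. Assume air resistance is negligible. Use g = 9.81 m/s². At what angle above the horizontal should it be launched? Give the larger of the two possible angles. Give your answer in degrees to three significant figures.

From R = (v₀²/g) sin 2θ: sin 2θ = 9.81 × 160 / 3445.7 = 0.4555.
2θ = 27.10° or 180° − 27.10° = 152.9°, so θ = 13.55° or 76.45°.
The larger angle is 76.45°.

76.5°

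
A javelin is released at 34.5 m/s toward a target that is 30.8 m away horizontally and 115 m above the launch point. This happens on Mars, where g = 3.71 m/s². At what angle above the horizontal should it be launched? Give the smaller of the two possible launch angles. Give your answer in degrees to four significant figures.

78.61°

Trajectory: y = x tanθ − g x² (1 + tan²θ)/(2v₀²). With x = 30.8, y = 115, v₀ = 34.5, g = 3.71:
1.478 tan²θ − 30.8 tanθ + (116.5) = 0.
tanθ = [30.8 ± √(30.8² − 4 × 1.478 × (116.5))] / (2 × 1.478) = (30.8 ± 16.12) / 2.957, giving tanθ = 4.965 or 15.87.
θ = 78.61° or 86.39°; the smaller is 78.61°.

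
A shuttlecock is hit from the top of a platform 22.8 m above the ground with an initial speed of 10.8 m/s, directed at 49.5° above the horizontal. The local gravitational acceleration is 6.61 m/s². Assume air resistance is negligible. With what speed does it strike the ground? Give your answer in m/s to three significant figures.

Components: vₓ = 10.80 cos 49.5° = 7.014 m/s, v_y0 = 10.80 sin 49.5° = 8.212 m/s.
With up positive and y = 0 at the ground: y(t) = 22.8 + (8.212) t − 3.305 t². Setting y = 0 and taking the positive root: t = [8.212 + √(8.212² + 2·6.61·22.8)] / 6.61 = (8.212 + 19.21) / 6.61 = 4.148 s.
Vertical velocity at impact: v_y = v_y0 − g t = 8.212 − 6.61 × 4.148 = −19.21 m/s.
Speed: |v| = √(vₓ² + v_y²) = √(7.014² + 19.21²) = 20.45 m/s.

20.4 m/s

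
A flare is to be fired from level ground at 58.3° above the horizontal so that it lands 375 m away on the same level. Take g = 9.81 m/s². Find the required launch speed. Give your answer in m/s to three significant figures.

64.1 m/s

On level ground R = v₀² sin 2θ / g ⇒ v₀ = √(gR / sin 2θ).
v₀ = √(9.81 × 375 / sin 116.6°) = √(3679 / 0.8942) = √4114.2 = 64.14 m/s.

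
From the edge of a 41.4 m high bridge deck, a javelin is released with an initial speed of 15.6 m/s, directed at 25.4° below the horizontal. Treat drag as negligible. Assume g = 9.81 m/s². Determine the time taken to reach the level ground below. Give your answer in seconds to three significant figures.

vₓ = 15.60 cos 25.4° = 14.09 m/s; v_y0 = −6.691 m/s (downward).
The projectile lands when y = 41.4 + (−6.691) t − ½·9.81·t² = 0. Positive root: t = (−6.691 + √(6.691² + 2·9.81·41.4)) / 9.81 = (−6.691 + 29.28) / 9.81 = 2.302 s.

2.30 s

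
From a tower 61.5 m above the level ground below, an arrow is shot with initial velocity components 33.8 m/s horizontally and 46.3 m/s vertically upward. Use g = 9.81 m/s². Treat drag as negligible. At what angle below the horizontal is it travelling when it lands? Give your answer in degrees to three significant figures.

Vertical motion (up positive, ground at y = 0): 4.905 t² − (46.30) t − 61.5 = 0, so t = (46.30 + √(46.30² + 2·9.81·61.5)) / 9.81 = (46.30 + 57.88) / 9.81 = 10.62 s.
At impact: v_y = v_y0 − g t = −57.88 m/s; vₓ = 33.80 m/s.
Angle below horizontal: arctan(|v_y|/vₓ) = arctan(57.88/33.80) = 59.72°.

59.7°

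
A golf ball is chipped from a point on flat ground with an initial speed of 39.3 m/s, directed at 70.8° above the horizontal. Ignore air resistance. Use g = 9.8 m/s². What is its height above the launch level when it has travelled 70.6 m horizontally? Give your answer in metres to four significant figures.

Resolve: vₓ = 39.30 cos 70.8° = 12.92 m/s and v_y0 = 39.30 sin 70.8° = 37.11 m/s.
Time to reach x = 70.6 m: t = x/vₓ = 70.6/12.92 = 5.463 s.
Height: y = v_y0 t − ½ g t² = 37.11 × 5.463 − 4.900 × 5.463² = 202.7 − 146.2 = 56.52 m.

56.52 m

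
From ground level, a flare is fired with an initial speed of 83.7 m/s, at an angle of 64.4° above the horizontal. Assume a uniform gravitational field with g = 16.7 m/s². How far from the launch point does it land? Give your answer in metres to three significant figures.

327 m

Resolve: vₓ = 83.70 cos 64.4° = 36.17 m/s and v_y0 = 83.70 sin 64.4° = 75.48 m/s.
Time aloft: T = 2 v_y0 / g = 2 × 75.48 / 16.7 = 9.040 s.
Range: R = vₓ T = 36.17 × 9.040 = 326.9 m.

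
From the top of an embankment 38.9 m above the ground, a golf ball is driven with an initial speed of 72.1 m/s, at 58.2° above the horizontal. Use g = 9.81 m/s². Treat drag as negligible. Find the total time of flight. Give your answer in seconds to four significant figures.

Components: vₓ = 72.10 cos 58.2° = 37.99 m/s, v_y0 = 72.10 sin 58.2° = 61.28 m/s.
Vertical motion (up positive, ground at y = 0): 4.905 t² − (61.28) t − 38.9 = 0, so t = (61.28 + √(61.28² + 2·9.81·38.9)) / 9.81 = (61.28 + 67.22) / 9.81 = 13.10 s.

13.10 s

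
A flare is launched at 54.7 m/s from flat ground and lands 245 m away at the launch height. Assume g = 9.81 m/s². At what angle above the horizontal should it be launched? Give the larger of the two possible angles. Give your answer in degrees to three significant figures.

63.3°

R = v₀² sin 2θ / g gives sin 2θ = gR/v₀² = 9.81·245/54.7² = 0.8033.
2θ = 53.44° or 180° − 53.44° = 126.6°, so θ = 26.72° or 63.28°.
The larger angle is 63.28°.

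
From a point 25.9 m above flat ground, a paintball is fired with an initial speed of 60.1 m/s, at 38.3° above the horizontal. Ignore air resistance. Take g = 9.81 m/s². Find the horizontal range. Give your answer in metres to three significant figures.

Resolve: vₓ = 60.10 cos 38.3° = 47.17 m/s and v_y0 = 60.10 sin 38.3° = 37.25 m/s.
With up positive and y = 0 at the ground: y(t) = 25.9 + (37.25) t − 4.905 t². Setting y = 0 and taking the positive root: t = [37.25 + √(37.25² + 2·9.81·25.9)] / 9.81 = (37.25 + 43.54) / 9.81 = 8.235 s.
Horizontal distance: R = vₓ t = 47.17 × 8.235 = 388.4 m.

388 m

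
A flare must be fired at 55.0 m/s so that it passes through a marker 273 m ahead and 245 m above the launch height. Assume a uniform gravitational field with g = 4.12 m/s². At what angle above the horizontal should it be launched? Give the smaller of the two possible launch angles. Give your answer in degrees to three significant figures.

56.4°

Trajectory: y = x tanθ − g x² (1 + tan²θ)/(2v₀²). With x = 273, y = 245, v₀ = 55.0, g = 4.12:
50.75 tan²θ − 273 tanθ + (295.8) = 0.
tanθ = [273 ± √(273² − 4 × 50.75 × (295.8))] / (2 × 50.75) = (273 ± 120.4) / 101.5, giving tanθ = 1.504 or 3.875.
θ = 56.38° or 75.53°; the smaller is 56.38°.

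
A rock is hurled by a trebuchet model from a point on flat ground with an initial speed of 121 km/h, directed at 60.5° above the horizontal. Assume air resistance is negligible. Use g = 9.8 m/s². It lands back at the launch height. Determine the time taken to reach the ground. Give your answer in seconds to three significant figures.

Convert: 121 km/h = 121/3.6 = 33.61 m/s.
Horizontal component vₓ = 33.61 cos 60.5° = 16.55 m/s; vertical v_y0 = 33.61 sin 60.5° = 29.25 m/s.
Time of flight on level ground: T = 2 v_y0 / g = 2 × 29.25 / 9.80 = 5.970 s.

5.97 s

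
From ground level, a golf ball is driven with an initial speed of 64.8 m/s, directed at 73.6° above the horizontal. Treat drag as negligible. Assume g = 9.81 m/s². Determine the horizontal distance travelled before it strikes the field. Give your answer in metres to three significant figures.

Horizontal component vₓ = 64.80 cos 73.6° = 18.30 m/s; vertical v_y0 = 64.80 sin 73.6° = 62.16 m/s.
Time aloft: T = 2 v_y0 / g = 2 × 62.16 / 9.81 = 12.67 s.
Range: R = vₓ T = 18.30 × 12.67 = 231.9 m.

232 m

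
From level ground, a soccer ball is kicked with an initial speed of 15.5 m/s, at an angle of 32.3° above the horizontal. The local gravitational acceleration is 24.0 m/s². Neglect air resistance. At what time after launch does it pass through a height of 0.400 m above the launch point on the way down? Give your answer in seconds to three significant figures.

Horizontal component vₓ = 15.50 cos 32.3° = 13.10 m/s; vertical v_y0 = 15.50 sin 32.3° = 8.282 m/s.
Set y = v_y0 t − ½ g t² = 0.400: 12.00 t² − 8.282 t + 0.400 = 0.
t = [8.282 ± √(8.282² − 2·24.0·0.400)] / 24.0 = (8.282 ± 7.028) / 24.0, so t = 0.05225 s or t = 0.6380 s.
The descending-branch root is 0.6380 s.

0.638 s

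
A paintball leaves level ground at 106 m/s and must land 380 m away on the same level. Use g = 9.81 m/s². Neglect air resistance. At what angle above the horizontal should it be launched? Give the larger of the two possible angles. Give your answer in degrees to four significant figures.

80.31°

Level-ground range R = v₀² sin(2θ)/g ⇒ sin(2θ) = gR/v₀² = 9.81 × 380 / 106² = 0.3318.
2θ = 19.38° or 180° − 19.38° = 160.6°, so θ = 9.688° or 80.31°.
The larger angle is 80.31°.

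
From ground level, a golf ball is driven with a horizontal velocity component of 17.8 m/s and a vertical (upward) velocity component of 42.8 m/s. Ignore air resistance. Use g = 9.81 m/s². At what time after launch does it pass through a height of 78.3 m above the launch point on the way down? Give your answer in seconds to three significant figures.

Require v_y0 t − ½ g t² = 78.3, i.e. 4.905 t² − 42.80 t + 78.3 = 0.
t = [42.80 ± √(42.80² − 2·9.81·78.3)] / 9.81 = (42.80 ± 17.19) / 9.81, so t = 2.610 s or t = 6.115 s.
The descending-branch root is 6.115 s.

6.12 s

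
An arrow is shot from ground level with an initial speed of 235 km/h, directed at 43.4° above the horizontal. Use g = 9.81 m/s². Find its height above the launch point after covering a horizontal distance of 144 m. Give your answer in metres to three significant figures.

Convert: 235 km/h = 235/3.6 = 65.28 m/s.
Horizontal component vₓ = 65.28 cos 43.4° = 47.43 m/s; vertical v_y0 = 65.28 sin 43.4° = 44.85 m/s.
At x = 144 m, t = x/vₓ = 144/47.43 = 3.036 s.
Height: y = v_y0 t − ½ g t² = 44.85 × 3.036 − 4.905 × 3.036² = 136.2 − 45.21 = 90.96 m.

91.0 m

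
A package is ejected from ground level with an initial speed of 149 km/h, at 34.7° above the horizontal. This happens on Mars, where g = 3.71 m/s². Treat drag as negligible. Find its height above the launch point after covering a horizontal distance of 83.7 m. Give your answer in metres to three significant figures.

Convert: 149 km/h = 149/3.6 = 41.39 m/s.
Components: vₓ = 41.39 cos 34.7° = 34.03 m/s, v_y0 = 41.39 sin 34.7° = 23.56 m/s.
Time to reach x = 83.7 m: t = x/vₓ = 83.7/34.03 = 2.460 s.
Height: y = v_y0 t − ½ g t² = 23.56 × 2.460 − 1.855 × 2.460² = 57.96 − 11.22 = 46.73 m.

46.7 m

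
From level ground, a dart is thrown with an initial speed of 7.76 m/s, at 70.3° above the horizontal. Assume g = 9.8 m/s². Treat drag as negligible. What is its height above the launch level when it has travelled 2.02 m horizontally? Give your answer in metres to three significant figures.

2.72 m

Horizontal component vₓ = 7.760 cos 70.3° = 2.616 m/s; vertical v_y0 = 7.760 sin 70.3° = 7.306 m/s.
x = vₓ t ⇒ t = 2.02/2.616 = 0.7722 s.
Height: y = v_y0 t − ½ g t² = 7.306 × 0.7722 − 4.900 × 0.7722² = 5.642 − 2.922 = 2.720 m.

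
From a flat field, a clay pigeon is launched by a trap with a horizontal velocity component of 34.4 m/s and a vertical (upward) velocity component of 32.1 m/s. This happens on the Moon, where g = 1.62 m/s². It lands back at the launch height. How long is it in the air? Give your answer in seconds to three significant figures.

Landing at launch height ⇒ T = 2 v_y0 / g = 2 × 32.10 / 1.62 = 39.63 s.

39.6 s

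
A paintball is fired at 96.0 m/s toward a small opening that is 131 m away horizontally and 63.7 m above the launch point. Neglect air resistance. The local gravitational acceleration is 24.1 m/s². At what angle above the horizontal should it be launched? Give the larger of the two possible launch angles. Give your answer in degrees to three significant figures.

Trajectory: y = x tanθ − g x² (1 + tan²θ)/(2v₀²). With x = 131, y = 63.7, v₀ = 96.0, g = 24.1:
22.44 tan²θ − 131 tanθ + (86.14) = 0.
tanθ = [131 ± √(131² − 4 × 22.44 × (86.14))] / (2 × 22.44) = (131 ± 97.11) / 44.88, giving tanθ = 0.7552 or 5.083.
θ = 37.06° or 78.87°; the larger is 78.87°.

78.9°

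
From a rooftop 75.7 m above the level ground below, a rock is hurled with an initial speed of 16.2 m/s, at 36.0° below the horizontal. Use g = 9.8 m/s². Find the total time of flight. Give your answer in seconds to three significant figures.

Horizontal component vₓ = 16.20 cos 36.0° = 13.11 m/s; vertical v_y0 = −9.522 m/s (downward).
Vertical motion (up positive, ground at y = 0): 4.900 t² − (−9.522) t − 75.7 = 0, so t = (−9.522 + √(9.522² + 2·9.80·75.7)) / 9.80 = (−9.522 + 39.68) / 9.80 = 3.077 s.

3.08 s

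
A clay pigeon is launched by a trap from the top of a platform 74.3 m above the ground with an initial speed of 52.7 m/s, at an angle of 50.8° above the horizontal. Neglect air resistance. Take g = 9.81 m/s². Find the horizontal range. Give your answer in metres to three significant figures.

328 m

Horizontal component vₓ = 52.70 cos 50.8° = 33.31 m/s; vertical v_y0 = 52.70 sin 50.8° = 40.84 m/s.
With up positive and y = 0 at the ground: y(t) = 74.3 + (40.84) t − 4.905 t². Setting y = 0 and taking the positive root: t = [40.84 + √(40.84² + 2·9.81·74.3)] / 9.81 = (40.84 + 55.91) / 9.81 = 9.862 s.
Horizontal distance: R = vₓ t = 33.31 × 9.862 = 328.5 m.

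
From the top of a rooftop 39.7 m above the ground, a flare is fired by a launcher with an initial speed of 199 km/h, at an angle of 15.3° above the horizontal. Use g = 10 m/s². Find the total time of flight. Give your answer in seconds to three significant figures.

Convert: 199 km/h = 199/3.6 = 55.28 m/s.
vₓ = 55.28 cos 15.3° = 53.32 m/s; v_y0 = 55.28 sin 15.3° = 14.59 m/s.
With up positive and y = 0 at the ground: y(t) = 39.7 + (14.59) t − 5.000 t². Setting y = 0 and taking the positive root: t = [14.59 + √(14.59² + 2·10.0·39.7)] / 10.0 = (14.59 + 31.73) / 10.0 = 4.632 s.

4.63 s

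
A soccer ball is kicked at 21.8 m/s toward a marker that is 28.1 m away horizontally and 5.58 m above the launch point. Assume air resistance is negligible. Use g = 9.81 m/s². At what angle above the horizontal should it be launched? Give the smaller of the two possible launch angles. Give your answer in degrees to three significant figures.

30.5°

Trajectory: y = x tanθ − g x² (1 + tan²θ)/(2v₀²). With x = 28.1, y = 5.58, v₀ = 21.8, g = 9.81:
8.150 tan²θ − 28.1 tanθ + (13.73) = 0.
tanθ = [28.1 ± √(28.1² − 4 × 8.150 × (13.73))] / (2 × 8.150) = (28.1 ± 18.49) / 16.30, giving tanθ = 0.5893 or 2.859.
θ = 30.51° or 70.72°; the smaller is 30.51°.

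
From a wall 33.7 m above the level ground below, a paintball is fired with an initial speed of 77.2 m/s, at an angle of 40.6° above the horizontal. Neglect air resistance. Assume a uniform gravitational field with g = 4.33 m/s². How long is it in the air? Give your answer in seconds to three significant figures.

Horizontal component vₓ = 77.20 cos 40.6° = 58.62 m/s; vertical v_y0 = 77.20 sin 40.6° = 50.24 m/s.
Vertical motion (up positive, ground at y = 0): 2.165 t² − (50.24) t − 33.7 = 0, so t = (50.24 + √(50.24² + 2·4.33·33.7)) / 4.33 = (50.24 + 53.06) / 4.33 = 23.86 s.

23.9 s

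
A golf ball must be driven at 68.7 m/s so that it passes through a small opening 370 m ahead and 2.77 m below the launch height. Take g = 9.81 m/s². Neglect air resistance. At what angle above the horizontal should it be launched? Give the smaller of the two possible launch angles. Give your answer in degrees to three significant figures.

Trajectory: y = x tanθ − g x² (1 + tan²θ)/(2v₀²). With x = 370, y = −2.77, v₀ = 68.7, g = 9.81:
142.3 tan²θ − 370 tanθ + (139.5) = 0.
tanθ = [370 ± √(370² − 4 × 142.3 × (139.5))] / (2 × 142.3) = (370 ± 239.8) / 284.6, giving tanθ = 0.4575 or 2.143.
θ = 24.59° or 64.99°; the smaller is 24.59°.

24.6°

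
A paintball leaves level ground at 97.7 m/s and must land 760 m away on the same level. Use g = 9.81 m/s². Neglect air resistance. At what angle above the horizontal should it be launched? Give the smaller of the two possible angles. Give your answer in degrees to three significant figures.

25.7°

R = v₀² sin 2θ / g gives sin 2θ = gR/v₀² = 9.81·760/97.7² = 0.7811.
2θ = 51.36° or 180° − 51.36° = 128.6°, so θ = 25.68° or 64.32°.
The smaller angle is 25.68°.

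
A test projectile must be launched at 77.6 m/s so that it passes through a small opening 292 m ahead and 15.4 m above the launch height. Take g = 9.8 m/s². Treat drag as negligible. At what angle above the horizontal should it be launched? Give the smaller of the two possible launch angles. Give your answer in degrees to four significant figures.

Trajectory: y = x tanθ − g x² (1 + tan²θ)/(2v₀²). With x = 292, y = 15.4, v₀ = 77.6, g = 9.80:
69.38 tan²θ − 292 tanθ + (84.78) = 0.
tanθ = [292 ± √(292² − 4 × 69.38 × (84.78))] / (2 × 69.38) = (292 ± 248.5) / 138.8, giving tanθ = 0.3137 or 3.895.
θ = 17.42° or 75.60°; the smaller is 17.42°.

17.42°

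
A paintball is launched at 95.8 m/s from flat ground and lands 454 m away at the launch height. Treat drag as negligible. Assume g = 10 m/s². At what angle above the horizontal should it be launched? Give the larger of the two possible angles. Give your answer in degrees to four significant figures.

75.18°

R = v₀² sin 2θ / g gives sin 2θ = gR/v₀² = 10.0·454/95.8² = 0.4947.
2θ = 29.65° or 180° − 29.65° = 150.4°, so θ = 14.82° or 75.18°.
The larger angle is 75.18°.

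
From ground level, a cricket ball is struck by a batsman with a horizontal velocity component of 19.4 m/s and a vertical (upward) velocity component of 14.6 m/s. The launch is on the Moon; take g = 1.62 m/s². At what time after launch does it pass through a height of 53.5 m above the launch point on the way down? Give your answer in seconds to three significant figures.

Height y(t) = 14.60 t − 0.8100 t² = 53.5 gives 0.8100 t² − 14.60 t + 53.5 = 0.
Quadratic formula: t = (14.60 ± √39.820) / 1.62 = (14.60 ± 6.310) / 1.62 → t = 5.117 s or 12.91 s.
The descending-branch root is 12.91 s.

12.9 s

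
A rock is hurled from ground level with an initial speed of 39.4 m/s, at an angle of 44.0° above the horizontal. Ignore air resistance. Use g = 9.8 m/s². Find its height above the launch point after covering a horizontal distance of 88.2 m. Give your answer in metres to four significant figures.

Components: vₓ = 39.40 cos 44.0° = 28.34 m/s, v_y0 = 39.40 sin 44.0° = 27.37 m/s.
Time to reach x = 88.2 m: t = x/vₓ = 88.2/28.34 = 3.112 s.
Height: y = v_y0 t − ½ g t² = 27.37 × 3.112 − 4.900 × 3.112² = 85.17 − 47.45 = 37.72 m.

37.72 m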